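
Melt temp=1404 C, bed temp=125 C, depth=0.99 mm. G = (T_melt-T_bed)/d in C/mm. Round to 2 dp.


G = (1404-125)/0.99 = 1291.92 C/mm


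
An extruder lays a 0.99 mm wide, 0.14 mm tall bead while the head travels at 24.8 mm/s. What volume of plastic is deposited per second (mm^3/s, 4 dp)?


Rate = 0.99 * 0.14 * 24.8 = 3.4373 mm^3/s


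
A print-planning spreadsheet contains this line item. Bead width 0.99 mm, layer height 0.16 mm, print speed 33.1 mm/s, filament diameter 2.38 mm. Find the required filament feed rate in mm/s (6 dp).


Q = 0.99 * 0.16 * 33.1 = 5.24304 mm^3/s
A_fil = pi*(2.38/2)^2 = 4.44880936 mm^2
v_feed = 5.24304 / 4.44880936 = 1.178527 mm/s


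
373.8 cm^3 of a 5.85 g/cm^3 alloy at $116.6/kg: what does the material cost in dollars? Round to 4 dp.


Mass = 373.8*5.85/1000 = 2.18673 kg
Cost = 2.18673 * 116.6 = 254.9727 $


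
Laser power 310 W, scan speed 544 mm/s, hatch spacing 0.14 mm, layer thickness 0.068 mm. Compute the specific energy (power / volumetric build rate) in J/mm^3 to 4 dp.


Build rate = 544 * 0.14 * 0.068 = 5.17888 mm^3/s
SE = 310 / 5.17888 = 59.8585 J/mm^3


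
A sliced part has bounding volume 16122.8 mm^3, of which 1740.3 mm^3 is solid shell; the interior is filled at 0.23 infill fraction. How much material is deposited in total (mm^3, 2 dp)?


V_infill = (16122.8 - 1740.3) * 0.23 = 3307.98
V_total = 1740.3 + 3307.98 = 5048.28 mm^3


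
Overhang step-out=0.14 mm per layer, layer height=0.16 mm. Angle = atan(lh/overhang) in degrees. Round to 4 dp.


angle = atan(0.16/0.14) = 48.8141 degrees


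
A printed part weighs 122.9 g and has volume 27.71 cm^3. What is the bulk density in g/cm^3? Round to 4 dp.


rho = 122.9 / 27.71 = 4.4352 g/cm^3


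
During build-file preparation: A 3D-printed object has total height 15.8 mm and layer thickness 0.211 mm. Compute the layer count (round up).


Layers = ceil(15.8/0.211) = 75


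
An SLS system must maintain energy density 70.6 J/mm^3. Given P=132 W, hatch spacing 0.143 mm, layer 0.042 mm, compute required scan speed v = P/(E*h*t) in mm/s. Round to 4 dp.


v = 132 / (70.6*0.143*0.042) = 311.3034 mm/s


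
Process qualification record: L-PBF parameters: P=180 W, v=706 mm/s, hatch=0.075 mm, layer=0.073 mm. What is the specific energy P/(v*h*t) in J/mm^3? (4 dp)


Build rate = 706 * 0.075 * 0.073 = 3.86535 mm^3/s
SE = 180 / 3.86535 = 46.5676 J/mm^3


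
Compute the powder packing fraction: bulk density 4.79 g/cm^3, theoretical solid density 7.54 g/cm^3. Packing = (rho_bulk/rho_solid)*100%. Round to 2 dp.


Packing = (4.79/7.54)*100 = 63.53 %


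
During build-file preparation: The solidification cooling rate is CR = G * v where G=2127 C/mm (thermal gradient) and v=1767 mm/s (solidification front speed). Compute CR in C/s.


CR = 2127 * 1767 = 3758409 C/s


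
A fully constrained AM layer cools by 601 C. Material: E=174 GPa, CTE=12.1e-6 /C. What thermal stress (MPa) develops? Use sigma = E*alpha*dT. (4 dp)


sigma = 174*1000 * 12.1e-6 * 601 = 1265.3454 MPa


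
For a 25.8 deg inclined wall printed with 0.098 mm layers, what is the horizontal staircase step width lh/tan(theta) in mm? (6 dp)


step = 0.098 / tan(25.8) = 0.202723 mm


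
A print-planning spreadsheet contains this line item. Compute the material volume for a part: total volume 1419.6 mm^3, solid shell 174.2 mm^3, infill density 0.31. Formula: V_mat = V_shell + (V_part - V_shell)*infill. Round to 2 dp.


V_infill = (1419.6 - 174.2) * 0.31 = 386.07
V_total = 174.2 + 386.07 = 560.27 mm^3


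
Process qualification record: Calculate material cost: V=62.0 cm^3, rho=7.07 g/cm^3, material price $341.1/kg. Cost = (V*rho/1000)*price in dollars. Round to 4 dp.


Mass = 62.0*7.07/1000 = 0.43834 kg
Cost = 0.43834 * 341.1 = 149.5178 $


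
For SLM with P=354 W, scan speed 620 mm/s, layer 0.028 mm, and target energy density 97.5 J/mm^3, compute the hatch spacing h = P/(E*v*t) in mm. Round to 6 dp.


h = 354 / (97.5*620*0.028) = 0.209146 mm


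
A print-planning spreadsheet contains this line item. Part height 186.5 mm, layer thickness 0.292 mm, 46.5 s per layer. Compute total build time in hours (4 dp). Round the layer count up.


Layers = ceil(186.5/0.292) = 639
t = 639 * 46.5 / 3600 = 8.2538 hrs


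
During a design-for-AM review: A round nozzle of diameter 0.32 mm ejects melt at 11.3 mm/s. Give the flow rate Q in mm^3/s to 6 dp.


A = pi*(0.32/2)^2 = 0.08042477 mm^2
Q = 0.08042477 * 11.3 = 0.9088 mm^3/s


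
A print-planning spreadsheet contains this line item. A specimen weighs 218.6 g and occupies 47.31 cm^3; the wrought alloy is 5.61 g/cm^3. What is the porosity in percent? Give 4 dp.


rho_part = 218.6 / 47.31 = 4.62058761 g/cm^3
Porosity = (1 - 4.62058761/5.61)*100 = 17.6366 %


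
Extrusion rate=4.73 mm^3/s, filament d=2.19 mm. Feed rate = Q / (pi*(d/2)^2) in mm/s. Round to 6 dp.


A = pi*(2.19/2)^2 = 3.766848
v = 4.73 / 3.766848 = 1.255692 mm/s


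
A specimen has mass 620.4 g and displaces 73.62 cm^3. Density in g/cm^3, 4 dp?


rho = 620.4 / 73.62 = 8.4271 g/cm^3


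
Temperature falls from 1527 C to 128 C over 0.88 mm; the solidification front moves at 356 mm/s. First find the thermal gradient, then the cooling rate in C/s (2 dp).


G = (1527-128)/0.88 = 1589.77272727 C/mm
CR = 1589.77272727 * 356 = 565959.09 C/s


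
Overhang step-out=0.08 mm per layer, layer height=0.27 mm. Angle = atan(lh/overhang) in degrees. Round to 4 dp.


angle = atan(0.27/0.08) = 73.4956 degrees


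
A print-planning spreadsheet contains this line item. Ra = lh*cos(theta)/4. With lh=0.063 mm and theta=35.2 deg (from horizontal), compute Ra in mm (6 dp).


Ra = 0.063 * cos(35.2) / 4 = 0.01287 mm


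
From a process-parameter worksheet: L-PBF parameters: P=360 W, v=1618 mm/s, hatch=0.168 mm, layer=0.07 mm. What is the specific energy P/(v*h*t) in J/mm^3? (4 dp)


Build rate = 1618 * 0.168 * 0.07 = 19.02768 mm^3/s
SE = 360 / 19.02768 = 18.9198 J/mm^3


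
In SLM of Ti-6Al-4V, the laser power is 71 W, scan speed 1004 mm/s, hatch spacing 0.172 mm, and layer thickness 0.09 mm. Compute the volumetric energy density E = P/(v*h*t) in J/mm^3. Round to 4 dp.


E = 71 / (1004*0.172*0.09) = 4.5683 J/mm^3


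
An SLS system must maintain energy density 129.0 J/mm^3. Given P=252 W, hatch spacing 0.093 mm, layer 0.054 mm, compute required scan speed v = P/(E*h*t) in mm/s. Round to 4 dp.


v = 252 / (129.0*0.093*0.054) = 388.9861 mm/s


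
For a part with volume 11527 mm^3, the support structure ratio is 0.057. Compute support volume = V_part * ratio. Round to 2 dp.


V_support = 11527 * 0.057 = 657.04 mm^3


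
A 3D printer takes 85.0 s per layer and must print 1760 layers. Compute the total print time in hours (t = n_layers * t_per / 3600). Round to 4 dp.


t = 1760 * 85.0 / 3600 = 41.5556 hrs


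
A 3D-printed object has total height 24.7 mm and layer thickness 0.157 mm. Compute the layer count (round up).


Layers = ceil(24.7/0.157) = 158


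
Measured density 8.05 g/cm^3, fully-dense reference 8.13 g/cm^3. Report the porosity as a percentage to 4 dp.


Porosity = (1-8.05/8.13)*100 = 0.984 %


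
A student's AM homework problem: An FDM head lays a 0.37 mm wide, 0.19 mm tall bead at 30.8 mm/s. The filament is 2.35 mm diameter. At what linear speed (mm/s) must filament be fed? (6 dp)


Q = 0.37 * 0.19 * 30.8 = 2.16524 mm^3/s
A_fil = pi*(2.35/2)^2 = 4.33736136 mm^2
v_feed = 2.16524 / 4.33736136 = 0.499207 mm/s


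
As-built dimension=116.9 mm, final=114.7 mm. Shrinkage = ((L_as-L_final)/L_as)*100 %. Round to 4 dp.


Shrinkage = ((116.9-114.7)/116.9)*100 = 1.882 %


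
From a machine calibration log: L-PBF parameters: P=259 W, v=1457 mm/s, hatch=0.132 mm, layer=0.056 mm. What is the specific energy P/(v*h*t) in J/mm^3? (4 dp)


Build rate = 1457 * 0.132 * 0.056 = 10.770144 mm^3/s
SE = 259 / 10.770144 = 24.048 J/mm^3


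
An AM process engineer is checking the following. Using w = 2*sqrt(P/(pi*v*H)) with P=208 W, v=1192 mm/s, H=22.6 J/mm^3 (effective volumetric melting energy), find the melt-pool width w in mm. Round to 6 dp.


w = 2*sqrt(208/(pi*1192*22.6)) = 0.09915 mm


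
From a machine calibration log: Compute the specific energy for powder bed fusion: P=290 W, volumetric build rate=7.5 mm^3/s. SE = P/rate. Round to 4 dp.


SE = 290 / 7.5 = 38.6667 J/mm^3


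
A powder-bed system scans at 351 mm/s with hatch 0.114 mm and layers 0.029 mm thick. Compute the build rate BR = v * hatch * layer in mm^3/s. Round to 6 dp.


Rate = 351 * 0.114 * 0.029 = 1.160406 mm^3/s


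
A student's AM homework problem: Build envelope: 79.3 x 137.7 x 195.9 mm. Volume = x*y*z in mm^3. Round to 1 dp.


V = 79.3 * 137.7 * 195.9 = 2139151.6 mm^3


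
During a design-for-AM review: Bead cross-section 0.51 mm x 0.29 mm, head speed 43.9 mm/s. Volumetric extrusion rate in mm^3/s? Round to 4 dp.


Rate = 0.51 * 0.29 * 43.9 = 6.4928 mm^3/s


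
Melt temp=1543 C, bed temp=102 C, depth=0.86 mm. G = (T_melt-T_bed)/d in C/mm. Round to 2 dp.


G = (1543-102)/0.86 = 1675.58 C/mm


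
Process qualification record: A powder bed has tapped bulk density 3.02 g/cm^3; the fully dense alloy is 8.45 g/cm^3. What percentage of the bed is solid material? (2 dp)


Packing = (3.02/8.45)*100 = 35.74 %


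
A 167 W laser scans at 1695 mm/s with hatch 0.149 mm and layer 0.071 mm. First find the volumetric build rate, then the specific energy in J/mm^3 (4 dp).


Build rate = 1695 * 0.149 * 0.071 = 17.931405 mm^3/s
SE = 167 / 17.931405 = 9.3133 J/mm^3


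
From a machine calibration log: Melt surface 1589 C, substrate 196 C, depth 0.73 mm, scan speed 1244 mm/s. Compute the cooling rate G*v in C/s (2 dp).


G = (1589-196)/0.73 = 1908.21917808 C/mm
CR = 1908.21917808 * 1244 = 2373824.66 C/s


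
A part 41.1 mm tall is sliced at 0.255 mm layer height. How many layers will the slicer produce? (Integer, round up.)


Layers = ceil(41.1/0.255) = 162


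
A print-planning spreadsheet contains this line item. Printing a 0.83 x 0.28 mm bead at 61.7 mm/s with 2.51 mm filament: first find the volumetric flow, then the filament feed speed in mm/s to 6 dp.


Q = 0.83 * 0.28 * 61.7 = 14.33908 mm^3/s
A_fil = pi*(2.51/2)^2 = 4.94808697 mm^2
v_feed = 14.33908 / 4.94808697 = 2.897904 mm/s


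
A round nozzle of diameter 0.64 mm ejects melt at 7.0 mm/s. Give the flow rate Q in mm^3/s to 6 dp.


A = pi*(0.64/2)^2 = 0.32169909 mm^2
Q = 0.32169909 * 7.0 = 2.251894 mm^3/s


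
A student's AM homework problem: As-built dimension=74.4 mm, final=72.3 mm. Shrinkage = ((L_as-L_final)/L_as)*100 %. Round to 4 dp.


Shrinkage = ((74.4-72.3)/74.4)*100 = 2.8226 %


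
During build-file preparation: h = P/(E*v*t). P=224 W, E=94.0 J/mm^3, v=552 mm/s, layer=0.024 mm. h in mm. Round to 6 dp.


h = 224 / (94.0*552*0.024) = 0.179875 mm


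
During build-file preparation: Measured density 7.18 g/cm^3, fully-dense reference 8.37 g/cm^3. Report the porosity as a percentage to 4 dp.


Porosity = (1-7.18/8.37)*100 = 14.2174 %


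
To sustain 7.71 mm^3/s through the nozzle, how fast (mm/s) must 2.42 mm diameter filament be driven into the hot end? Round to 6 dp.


A = pi*(2.42/2)^2 = 4.599606
v = 7.71 / 4.599606 = 1.676231 mm/s


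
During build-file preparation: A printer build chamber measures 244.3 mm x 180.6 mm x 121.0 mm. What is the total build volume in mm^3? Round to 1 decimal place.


V = 244.3 * 180.6 * 121.0 = 5338590.2 mm^3


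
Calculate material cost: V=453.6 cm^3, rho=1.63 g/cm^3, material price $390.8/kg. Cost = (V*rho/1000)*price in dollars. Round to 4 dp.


Mass = 453.6*1.63/1000 = 0.739368 kg
Cost = 0.739368 * 390.8 = 288.945 $


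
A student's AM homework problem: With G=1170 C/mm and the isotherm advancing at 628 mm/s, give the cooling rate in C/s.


CR = 1170 * 628 = 734760 C/s


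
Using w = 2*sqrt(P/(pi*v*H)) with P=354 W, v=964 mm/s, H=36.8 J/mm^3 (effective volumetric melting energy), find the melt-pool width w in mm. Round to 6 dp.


w = 2*sqrt(354/(pi*964*36.8)) = 0.112718 mm


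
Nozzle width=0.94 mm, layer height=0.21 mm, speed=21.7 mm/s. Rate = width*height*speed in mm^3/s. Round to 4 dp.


Rate = 0.94 * 0.21 * 21.7 = 4.2836 mm^3/s


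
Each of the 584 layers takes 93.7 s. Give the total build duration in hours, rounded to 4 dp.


t = 584 * 93.7 / 3600 = 15.2002 hrs


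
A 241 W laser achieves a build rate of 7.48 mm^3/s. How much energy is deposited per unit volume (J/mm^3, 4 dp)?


SE = 241 / 7.48 = 32.2193 J/mm^3


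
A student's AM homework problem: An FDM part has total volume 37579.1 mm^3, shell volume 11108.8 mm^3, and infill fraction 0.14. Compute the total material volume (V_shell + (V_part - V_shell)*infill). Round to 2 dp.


V_infill = (37579.1 - 11108.8) * 0.14 = 3705.84
V_total = 11108.8 + 3705.84 = 14814.64 mm^3


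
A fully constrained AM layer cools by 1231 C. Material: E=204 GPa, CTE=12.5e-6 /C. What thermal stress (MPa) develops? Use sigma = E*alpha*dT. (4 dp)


sigma = 204*1000 * 12.5e-6 * 1231 = 3139.05 MPa


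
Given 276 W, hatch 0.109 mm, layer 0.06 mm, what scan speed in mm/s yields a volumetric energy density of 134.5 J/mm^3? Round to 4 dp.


v = 276 / (134.5*0.109*0.06) = 313.7683 mm/s


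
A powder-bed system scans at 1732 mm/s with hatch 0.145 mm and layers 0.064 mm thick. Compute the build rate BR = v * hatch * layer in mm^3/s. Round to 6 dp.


Rate = 1732 * 0.145 * 0.064 = 16.07296 mm^3/s


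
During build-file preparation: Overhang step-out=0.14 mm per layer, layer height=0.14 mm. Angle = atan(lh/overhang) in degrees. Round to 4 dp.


angle = atan(0.14/0.14) = 45.0 degrees


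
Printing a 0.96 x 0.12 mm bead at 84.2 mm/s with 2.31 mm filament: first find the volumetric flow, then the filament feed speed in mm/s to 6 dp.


Q = 0.96 * 0.12 * 84.2 = 9.69984 mm^3/s
A_fil = pi*(2.31/2)^2 = 4.19096314 mm^2
v_feed = 9.69984 / 4.19096314 = 2.314466 mm/s


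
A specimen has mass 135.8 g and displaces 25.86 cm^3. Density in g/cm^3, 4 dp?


rho = 135.8 / 25.86 = 5.2514 g/cm^3


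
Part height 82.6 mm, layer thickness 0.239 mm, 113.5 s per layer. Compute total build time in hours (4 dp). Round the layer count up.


Layers = ceil(82.6/0.239) = 346
t = 346 * 113.5 / 3600 = 10.9086 hrs


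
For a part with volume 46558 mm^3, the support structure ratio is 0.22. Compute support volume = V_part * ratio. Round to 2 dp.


V_support = 46558 * 0.22 = 10242.76 mm^3


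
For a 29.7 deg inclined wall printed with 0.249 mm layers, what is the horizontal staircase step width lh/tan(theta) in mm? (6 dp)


step = 0.249 / tan(29.7) = 0.436543 mm


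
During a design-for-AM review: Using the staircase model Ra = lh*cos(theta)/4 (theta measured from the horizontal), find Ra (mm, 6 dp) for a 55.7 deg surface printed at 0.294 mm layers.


Ra = 0.294 * cos(55.7) / 4 = 0.041419 mm


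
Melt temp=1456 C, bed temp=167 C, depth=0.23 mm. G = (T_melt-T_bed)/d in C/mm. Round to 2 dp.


G = (1456-167)/0.23 = 5604.35 C/mm


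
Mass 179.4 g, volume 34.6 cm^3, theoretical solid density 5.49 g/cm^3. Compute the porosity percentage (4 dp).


rho_part = 179.4 / 34.6 = 5.1849711 g/cm^3
Porosity = (1 - 5.1849711/5.49)*100 = 5.5561 %


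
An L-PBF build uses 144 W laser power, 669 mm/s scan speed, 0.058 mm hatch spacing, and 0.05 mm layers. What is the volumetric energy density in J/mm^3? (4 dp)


E = 144 / (669*0.058*0.05) = 74.223 J/mm^3


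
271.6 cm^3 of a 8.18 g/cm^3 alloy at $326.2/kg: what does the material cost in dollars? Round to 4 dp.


Mass = 271.6*8.18/1000 = 2.221688 kg
Cost = 2.221688 * 326.2 = 724.7146 $


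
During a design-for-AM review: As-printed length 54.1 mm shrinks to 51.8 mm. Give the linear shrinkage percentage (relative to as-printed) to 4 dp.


Shrinkage = ((54.1-51.8)/54.1)*100 = 4.2514 %


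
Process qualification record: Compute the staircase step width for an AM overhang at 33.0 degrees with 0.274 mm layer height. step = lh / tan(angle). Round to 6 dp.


step = 0.274 / tan(33.0) = 0.421923 mm


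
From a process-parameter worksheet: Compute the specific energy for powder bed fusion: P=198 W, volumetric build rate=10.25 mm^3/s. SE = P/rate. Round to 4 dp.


SE = 198 / 10.25 = 19.3171 J/mm^3


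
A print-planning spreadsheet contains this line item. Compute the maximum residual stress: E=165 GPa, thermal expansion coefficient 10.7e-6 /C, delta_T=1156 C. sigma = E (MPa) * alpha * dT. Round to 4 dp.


sigma = 165*1000 * 10.7e-6 * 1156 = 2040.918 MPa


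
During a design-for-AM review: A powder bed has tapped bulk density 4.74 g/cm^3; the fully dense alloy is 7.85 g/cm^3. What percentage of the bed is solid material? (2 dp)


Packing = (4.74/7.85)*100 = 60.38 %


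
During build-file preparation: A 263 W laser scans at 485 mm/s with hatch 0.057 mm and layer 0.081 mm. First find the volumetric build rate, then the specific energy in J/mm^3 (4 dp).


Build rate = 485 * 0.057 * 0.081 = 2.239245 mm^3/s
SE = 263 / 2.239245 = 117.4503 J/mm^3


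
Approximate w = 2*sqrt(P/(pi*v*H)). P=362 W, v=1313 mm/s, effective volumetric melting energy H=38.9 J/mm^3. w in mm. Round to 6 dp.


w = 2*sqrt(362/(pi*1313*38.9)) = 0.094995 mm


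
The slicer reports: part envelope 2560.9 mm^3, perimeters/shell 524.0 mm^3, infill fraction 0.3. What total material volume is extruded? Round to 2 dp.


V_infill = (2560.9 - 524.0) * 0.3 = 611.07
V_total = 524.0 + 611.07 = 1135.07 mm^3


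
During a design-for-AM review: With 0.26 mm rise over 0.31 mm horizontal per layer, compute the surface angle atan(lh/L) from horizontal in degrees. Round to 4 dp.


angle = atan(0.26/0.31) = 39.9869 degrees


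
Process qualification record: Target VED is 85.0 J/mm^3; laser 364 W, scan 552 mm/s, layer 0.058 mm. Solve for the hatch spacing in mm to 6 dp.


h = 364 / (85.0*552*0.058) = 0.133757 mm


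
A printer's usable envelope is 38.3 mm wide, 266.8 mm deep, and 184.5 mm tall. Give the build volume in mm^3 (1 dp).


V = 38.3 * 266.8 * 184.5 = 1885302.2 mm^3


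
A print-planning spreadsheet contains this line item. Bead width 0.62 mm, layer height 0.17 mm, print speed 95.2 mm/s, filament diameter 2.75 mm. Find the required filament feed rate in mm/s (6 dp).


Q = 0.62 * 0.17 * 95.2 = 10.03408 mm^3/s
A_fil = pi*(2.75/2)^2 = 5.93957361 mm^2
v_feed = 10.03408 / 5.93957361 = 1.68936 mm/s


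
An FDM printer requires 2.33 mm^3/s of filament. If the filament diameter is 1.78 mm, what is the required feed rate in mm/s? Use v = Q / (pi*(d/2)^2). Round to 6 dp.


A = pi*(1.78/2)^2 = 2.488456
v = 2.33 / 2.488456 = 0.936324 mm/s


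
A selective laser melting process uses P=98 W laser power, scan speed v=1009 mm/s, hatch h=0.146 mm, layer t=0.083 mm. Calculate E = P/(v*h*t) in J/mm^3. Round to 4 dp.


E = 98 / (1009*0.146*0.083) = 8.015 J/mm^3


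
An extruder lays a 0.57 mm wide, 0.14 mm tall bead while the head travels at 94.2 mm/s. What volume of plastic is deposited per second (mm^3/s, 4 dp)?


Rate = 0.57 * 0.14 * 94.2 = 7.5172 mm^3/s


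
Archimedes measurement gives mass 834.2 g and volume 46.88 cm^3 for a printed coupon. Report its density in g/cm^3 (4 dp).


rho = 834.2 / 46.88 = 17.7944 g/cm^3


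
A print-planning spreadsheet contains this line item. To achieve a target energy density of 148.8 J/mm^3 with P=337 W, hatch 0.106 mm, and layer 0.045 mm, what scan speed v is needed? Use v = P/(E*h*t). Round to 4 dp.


v = 337 / (148.8*0.106*0.045) = 474.7977 mm/s


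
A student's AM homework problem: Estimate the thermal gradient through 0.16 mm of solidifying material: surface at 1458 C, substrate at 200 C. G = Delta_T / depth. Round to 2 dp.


G = (1458-200)/0.16 = 7862.5 C/mm


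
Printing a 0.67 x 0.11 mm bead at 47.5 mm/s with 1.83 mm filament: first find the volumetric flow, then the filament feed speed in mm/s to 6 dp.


Q = 0.67 * 0.11 * 47.5 = 3.50075 mm^3/s
A_fil = pi*(1.83/2)^2 = 2.63021991 mm^2
v_feed = 3.50075 / 2.63021991 = 1.330972 mm/s


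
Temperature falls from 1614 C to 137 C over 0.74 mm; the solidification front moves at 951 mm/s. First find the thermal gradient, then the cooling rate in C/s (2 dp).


G = (1614-137)/0.74 = 1995.94594595 C/mm
CR = 1995.94594595 * 951 = 1898144.59 C/s


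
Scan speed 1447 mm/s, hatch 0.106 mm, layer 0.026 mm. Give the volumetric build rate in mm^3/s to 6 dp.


Rate = 1447 * 0.106 * 0.026 = 3.987932 mm^3/s


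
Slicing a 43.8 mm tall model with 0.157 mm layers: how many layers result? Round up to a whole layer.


Layers = ceil(43.8/0.157) = 279


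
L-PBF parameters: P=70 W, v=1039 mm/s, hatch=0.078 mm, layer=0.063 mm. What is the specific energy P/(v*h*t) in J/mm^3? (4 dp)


Build rate = 1039 * 0.078 * 0.063 = 5.105646 mm^3/s
SE = 70 / 5.105646 = 13.7103 J/mm^3


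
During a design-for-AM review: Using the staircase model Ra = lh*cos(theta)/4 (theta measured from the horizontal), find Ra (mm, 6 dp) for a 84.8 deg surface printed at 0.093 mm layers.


Ra = 0.093 * cos(84.8) / 4 = 0.002107 mm


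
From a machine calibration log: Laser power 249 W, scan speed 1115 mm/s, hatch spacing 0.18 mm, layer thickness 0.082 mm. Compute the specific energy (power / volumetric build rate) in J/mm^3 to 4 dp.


Build rate = 1115 * 0.18 * 0.082 = 16.4574 mm^3/s
SE = 249 / 16.4574 = 15.13 J/mm^3


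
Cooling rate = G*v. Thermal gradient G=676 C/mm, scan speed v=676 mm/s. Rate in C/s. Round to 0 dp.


CR = 676 * 676 = 456976 C/s


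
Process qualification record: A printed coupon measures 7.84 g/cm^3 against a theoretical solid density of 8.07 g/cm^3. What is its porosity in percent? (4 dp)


Porosity = (1-7.84/8.07)*100 = 2.8501 %


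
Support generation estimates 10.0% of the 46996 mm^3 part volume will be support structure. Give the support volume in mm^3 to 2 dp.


V_support = 46996 * 0.1 = 4699.6 mm^3


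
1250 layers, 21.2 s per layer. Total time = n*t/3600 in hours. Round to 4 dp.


t = 1250 * 21.2 / 3600 = 7.3611 hrs


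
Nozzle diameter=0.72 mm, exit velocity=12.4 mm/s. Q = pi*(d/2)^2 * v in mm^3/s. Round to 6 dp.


A = pi*(0.72/2)^2 = 0.40715041 mm^2
Q = 0.40715041 * 12.4 = 5.048665 mm^3/s


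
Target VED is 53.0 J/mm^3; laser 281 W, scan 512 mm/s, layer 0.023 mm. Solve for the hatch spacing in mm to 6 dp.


h = 281 / (53.0*512*0.023) = 0.450228 mm


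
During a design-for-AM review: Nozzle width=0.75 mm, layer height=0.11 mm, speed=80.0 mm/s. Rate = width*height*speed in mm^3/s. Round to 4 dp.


Rate = 0.75 * 0.11 * 80.0 = 6.6 mm^3/s


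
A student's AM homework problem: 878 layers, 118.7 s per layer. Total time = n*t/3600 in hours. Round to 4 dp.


t = 878 * 118.7 / 3600 = 28.9496 hrs


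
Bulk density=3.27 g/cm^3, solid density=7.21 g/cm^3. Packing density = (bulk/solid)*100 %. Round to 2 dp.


Packing = (3.27/7.21)*100 = 45.35 %


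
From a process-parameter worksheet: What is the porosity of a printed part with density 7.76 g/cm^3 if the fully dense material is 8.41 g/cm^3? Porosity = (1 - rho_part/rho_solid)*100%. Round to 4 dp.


Porosity = (1-7.76/8.41)*100 = 7.7289 %


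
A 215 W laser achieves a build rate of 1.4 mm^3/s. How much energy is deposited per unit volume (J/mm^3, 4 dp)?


SE = 215 / 1.4 = 153.5714 J/mm^3


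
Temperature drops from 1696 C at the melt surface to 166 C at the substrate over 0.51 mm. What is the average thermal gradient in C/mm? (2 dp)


G = (1696-166)/0.51 = 3000.0 C/mm


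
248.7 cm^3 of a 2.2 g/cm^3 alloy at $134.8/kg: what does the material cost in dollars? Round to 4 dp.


Mass = 248.7*2.2/1000 = 0.54714 kg
Cost = 0.54714 * 134.8 = 73.7545 $


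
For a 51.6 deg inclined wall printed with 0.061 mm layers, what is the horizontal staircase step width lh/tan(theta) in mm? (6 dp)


step = 0.061 / tan(51.6) = 0.048348 mm


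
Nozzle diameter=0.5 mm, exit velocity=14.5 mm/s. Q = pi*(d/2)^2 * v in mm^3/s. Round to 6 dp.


A = pi*(0.5/2)^2 = 0.19634954 mm^2
Q = 0.19634954 * 14.5 = 2.847068 mm^3/s


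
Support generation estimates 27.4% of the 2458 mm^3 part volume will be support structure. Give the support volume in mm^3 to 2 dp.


V_support = 2458 * 0.274 = 673.49 mm^3


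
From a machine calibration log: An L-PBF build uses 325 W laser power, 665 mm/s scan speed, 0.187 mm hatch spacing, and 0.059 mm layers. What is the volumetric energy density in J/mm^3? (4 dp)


E = 325 / (665*0.187*0.059) = 44.2964 J/mm^3


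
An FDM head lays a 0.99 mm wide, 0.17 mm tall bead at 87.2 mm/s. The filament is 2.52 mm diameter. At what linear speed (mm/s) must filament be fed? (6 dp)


Q = 0.99 * 0.17 * 87.2 = 14.67576 mm^3/s
A_fil = pi*(2.52/2)^2 = 4.9875925 mm^2
v_feed = 14.67576 / 4.9875925 = 2.942454 mm/s


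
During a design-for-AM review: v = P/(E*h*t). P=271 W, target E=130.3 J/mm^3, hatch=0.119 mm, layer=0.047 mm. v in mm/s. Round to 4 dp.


v = 271 / (130.3*0.119*0.047) = 371.8605 mm/s


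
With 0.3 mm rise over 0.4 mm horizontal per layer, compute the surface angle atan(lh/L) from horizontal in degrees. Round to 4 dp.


angle = atan(0.3/0.4) = 36.8699 degrees


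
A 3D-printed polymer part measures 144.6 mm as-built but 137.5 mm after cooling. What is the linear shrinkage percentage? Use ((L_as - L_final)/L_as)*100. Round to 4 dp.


Shrinkage = ((144.6-137.5)/144.6)*100 = 4.9101 %


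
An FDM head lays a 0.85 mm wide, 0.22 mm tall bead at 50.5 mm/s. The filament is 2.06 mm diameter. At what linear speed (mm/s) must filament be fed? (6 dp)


Q = 0.85 * 0.22 * 50.5 = 9.4435 mm^3/s
A_fil = pi*(2.06/2)^2 = 3.33291565 mm^2
v_feed = 9.4435 / 3.33291565 = 2.833405 mm/s


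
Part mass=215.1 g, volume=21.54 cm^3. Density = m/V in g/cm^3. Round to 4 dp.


rho = 215.1 / 21.54 = 9.9861 g/cm^3


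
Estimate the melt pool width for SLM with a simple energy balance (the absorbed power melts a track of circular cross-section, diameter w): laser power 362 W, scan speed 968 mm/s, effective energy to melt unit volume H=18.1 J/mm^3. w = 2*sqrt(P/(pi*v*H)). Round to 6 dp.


w = 2*sqrt(362/(pi*968*18.1)) = 0.162193 mm


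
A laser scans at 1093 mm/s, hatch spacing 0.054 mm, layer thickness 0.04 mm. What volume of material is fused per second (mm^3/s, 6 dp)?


Rate = 1093 * 0.054 * 0.04 = 2.36088 mm^3/s


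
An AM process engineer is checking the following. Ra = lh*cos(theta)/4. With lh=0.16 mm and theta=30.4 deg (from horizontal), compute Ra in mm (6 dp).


Ra = 0.16 * cos(30.4) / 4 = 0.034501 mm


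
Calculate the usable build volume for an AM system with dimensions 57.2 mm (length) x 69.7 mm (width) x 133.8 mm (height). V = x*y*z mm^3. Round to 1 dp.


V = 57.2 * 69.7 * 133.8 = 533439.2 mm^3


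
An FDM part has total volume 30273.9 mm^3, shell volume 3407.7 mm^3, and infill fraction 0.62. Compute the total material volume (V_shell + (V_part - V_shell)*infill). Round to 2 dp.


V_infill = (30273.9 - 3407.7) * 0.62 = 16657.04
V_total = 3407.7 + 16657.04 = 20064.74 mm^3


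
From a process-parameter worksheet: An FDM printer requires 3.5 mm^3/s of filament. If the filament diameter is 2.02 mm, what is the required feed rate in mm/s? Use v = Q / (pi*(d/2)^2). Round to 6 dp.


A = pi*(2.02/2)^2 = 3.204739
v = 3.5 / 3.204739 = 1.092133 mm/s


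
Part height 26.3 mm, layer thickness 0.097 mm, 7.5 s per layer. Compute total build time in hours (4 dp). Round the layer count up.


Layers = ceil(26.3/0.097) = 272
t = 272 * 7.5 / 3600 = 0.5667 hrs


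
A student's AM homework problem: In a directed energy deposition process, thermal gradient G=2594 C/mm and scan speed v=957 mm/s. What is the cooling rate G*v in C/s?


CR = 2594 * 957 = 2482458 C/s


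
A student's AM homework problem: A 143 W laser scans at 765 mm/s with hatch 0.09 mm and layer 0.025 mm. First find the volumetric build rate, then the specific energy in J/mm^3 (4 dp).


Build rate = 765 * 0.09 * 0.025 = 1.72125 mm^3/s
SE = 143 / 1.72125 = 83.0792 J/mm^3


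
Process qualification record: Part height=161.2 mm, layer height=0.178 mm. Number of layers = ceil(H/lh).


Layers = ceil(161.2/0.178) = 906


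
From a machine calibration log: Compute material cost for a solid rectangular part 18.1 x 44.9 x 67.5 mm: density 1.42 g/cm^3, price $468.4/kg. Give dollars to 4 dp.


V = 18.1 * 44.9 * 67.5 = 54856.575 mm^3 = 54.856575 cm^3
Mass = 54.856575 * 1.42 / 1000 = 0.07789634 kg
Cost = 0.07789634 * 468.4 = 36.4866 $


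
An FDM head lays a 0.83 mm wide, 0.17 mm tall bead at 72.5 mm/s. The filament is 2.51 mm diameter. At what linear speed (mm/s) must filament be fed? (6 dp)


Q = 0.83 * 0.17 * 72.5 = 10.22975 mm^3/s
A_fil = pi*(2.51/2)^2 = 4.94808697 mm^2
v_feed = 10.22975 / 4.94808697 = 2.067415 mm/s


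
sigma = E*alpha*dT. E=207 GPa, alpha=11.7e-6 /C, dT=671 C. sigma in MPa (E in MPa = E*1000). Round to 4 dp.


sigma = 207*1000 * 11.7e-6 * 671 = 1625.0949 MPa


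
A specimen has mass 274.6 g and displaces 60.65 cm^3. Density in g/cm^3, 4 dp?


rho = 274.6 / 60.65 = 4.5276 g/cm^3


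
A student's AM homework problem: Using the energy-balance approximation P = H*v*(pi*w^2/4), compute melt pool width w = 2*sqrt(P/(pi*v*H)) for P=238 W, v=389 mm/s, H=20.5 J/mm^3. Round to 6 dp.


w = 2*sqrt(238/(pi*389*20.5)) = 0.194936 mm


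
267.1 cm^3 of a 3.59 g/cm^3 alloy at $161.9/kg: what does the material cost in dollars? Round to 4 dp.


Mass = 267.1*3.59/1000 = 0.958889 kg
Cost = 0.958889 * 161.9 = 155.2441 $


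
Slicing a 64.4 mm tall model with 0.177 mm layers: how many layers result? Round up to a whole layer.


Layers = ceil(64.4/0.177) = 364


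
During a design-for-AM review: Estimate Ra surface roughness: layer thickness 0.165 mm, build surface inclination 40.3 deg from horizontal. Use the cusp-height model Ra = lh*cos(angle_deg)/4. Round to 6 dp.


Ra = 0.165 * cos(40.3) / 4 = 0.03146 mm


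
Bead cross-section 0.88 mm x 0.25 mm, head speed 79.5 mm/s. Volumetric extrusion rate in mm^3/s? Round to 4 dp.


Rate = 0.88 * 0.25 * 79.5 = 17.49 mm^3/s


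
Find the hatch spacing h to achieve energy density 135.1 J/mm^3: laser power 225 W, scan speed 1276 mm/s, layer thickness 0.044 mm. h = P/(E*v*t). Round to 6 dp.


h = 225 / (135.1*1276*0.044) = 0.029664 mm


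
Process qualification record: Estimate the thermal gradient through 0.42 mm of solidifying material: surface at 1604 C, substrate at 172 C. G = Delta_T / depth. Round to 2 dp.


G = (1604-172)/0.42 = 3409.52 C/mm


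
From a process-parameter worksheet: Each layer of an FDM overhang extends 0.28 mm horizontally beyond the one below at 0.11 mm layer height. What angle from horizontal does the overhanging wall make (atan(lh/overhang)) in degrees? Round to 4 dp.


angle = atan(0.11/0.28) = 21.4477 degrees


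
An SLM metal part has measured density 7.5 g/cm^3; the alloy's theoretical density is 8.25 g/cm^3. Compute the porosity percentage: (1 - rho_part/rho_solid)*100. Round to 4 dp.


Porosity = (1-7.5/8.25)*100 = 9.0909 %


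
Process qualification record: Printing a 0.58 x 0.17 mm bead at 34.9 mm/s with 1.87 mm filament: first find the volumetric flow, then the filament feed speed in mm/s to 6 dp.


Q = 0.58 * 0.17 * 34.9 = 3.44114 mm^3/s
A_fil = pi*(1.87/2)^2 = 2.74645884 mm^2
v_feed = 3.44114 / 2.74645884 = 1.252937 mm/s


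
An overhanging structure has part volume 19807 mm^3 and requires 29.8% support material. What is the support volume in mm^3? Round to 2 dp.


V_support = 19807 * 0.298 = 5902.49 mm^3


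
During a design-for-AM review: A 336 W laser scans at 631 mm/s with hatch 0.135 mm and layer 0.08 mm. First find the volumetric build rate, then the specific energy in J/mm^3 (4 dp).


Build rate = 631 * 0.135 * 0.08 = 6.8148 mm^3/s
SE = 336 / 6.8148 = 49.3045 J/mm^3


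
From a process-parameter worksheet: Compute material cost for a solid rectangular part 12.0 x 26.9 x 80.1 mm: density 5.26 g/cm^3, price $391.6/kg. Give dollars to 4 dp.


V = 12.0 * 26.9 * 80.1 = 25856.28 mm^3 = 25.85628 cm^3
Mass = 25.85628 * 5.26 / 1000 = 0.13600403 kg
Cost = 0.13600403 * 391.6 = 53.2592 $


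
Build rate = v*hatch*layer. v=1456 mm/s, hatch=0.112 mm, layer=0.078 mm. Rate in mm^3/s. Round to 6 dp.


Rate = 1456 * 0.112 * 0.078 = 12.719616 mm^3/s


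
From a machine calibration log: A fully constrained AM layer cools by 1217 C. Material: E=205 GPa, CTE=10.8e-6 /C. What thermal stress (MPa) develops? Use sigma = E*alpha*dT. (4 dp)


sigma = 205*1000 * 10.8e-6 * 1217 = 2694.438 MPa


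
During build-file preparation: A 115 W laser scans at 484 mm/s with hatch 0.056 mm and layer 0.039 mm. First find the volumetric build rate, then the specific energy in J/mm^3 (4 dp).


Build rate = 484 * 0.056 * 0.039 = 1.057056 mm^3/s
SE = 115 / 1.057056 = 108.7927 J/mm^3


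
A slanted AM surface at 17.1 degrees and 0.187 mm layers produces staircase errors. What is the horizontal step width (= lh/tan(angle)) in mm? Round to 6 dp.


step = 0.187 / tan(17.1) = 0.607853 mm


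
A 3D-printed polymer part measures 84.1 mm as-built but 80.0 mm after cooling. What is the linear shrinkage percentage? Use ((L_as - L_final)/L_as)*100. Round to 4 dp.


Shrinkage = ((84.1-80.0)/84.1)*100 = 4.8751 %


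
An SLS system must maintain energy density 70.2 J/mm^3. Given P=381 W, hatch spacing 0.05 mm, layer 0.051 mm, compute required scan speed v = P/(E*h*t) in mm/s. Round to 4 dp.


v = 381 / (70.2*0.05*0.051) = 2128.3727 mm/s


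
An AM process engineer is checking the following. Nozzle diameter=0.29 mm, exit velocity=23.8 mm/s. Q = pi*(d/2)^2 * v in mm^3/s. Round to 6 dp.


A = pi*(0.29/2)^2 = 0.06605199 mm^2
Q = 0.06605199 * 23.8 = 1.572037 mm^3/s


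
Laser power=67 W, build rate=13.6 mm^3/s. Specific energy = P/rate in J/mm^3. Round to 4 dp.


SE = 67 / 13.6 = 4.9265 J/mm^3


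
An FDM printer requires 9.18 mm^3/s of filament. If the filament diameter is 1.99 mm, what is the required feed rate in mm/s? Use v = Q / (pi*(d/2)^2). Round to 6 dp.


A = pi*(1.99/2)^2 = 3.110255
v = 9.18 / 3.110255 = 2.951526 mm/s


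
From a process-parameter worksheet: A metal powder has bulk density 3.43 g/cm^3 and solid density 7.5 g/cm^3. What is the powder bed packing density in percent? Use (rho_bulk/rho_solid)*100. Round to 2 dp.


Packing = (3.43/7.5)*100 = 45.73 %


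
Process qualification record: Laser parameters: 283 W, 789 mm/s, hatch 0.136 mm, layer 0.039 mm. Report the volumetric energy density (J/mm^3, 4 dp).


E = 283 / (789*0.136*0.039) = 67.6248 J/mm^3


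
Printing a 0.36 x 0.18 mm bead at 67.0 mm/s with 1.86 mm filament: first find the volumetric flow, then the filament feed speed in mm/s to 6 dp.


Q = 0.36 * 0.18 * 67.0 = 4.3416 mm^3/s
A_fil = pi*(1.86/2)^2 = 2.71716349 mm^2
v_feed = 4.3416 / 2.71716349 = 1.597843 mm/s


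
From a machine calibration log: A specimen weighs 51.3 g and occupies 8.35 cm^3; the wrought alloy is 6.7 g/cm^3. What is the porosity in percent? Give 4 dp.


rho_part = 51.3 / 8.35 = 6.14371257 g/cm^3
Porosity = (1 - 6.14371257/6.7)*100 = 8.3028 %


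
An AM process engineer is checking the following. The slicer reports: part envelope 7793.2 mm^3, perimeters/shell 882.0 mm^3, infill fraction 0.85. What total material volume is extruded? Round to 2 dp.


V_infill = (7793.2 - 882.0) * 0.85 = 5874.52
V_total = 882.0 + 5874.52 = 6756.52 mm^3


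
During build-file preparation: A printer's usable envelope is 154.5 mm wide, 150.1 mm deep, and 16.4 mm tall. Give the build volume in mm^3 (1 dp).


V = 154.5 * 150.1 * 16.4 = 380323.4 mm^3


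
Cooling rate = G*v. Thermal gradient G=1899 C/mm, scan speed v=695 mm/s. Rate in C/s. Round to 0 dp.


CR = 1899 * 695 = 1319805 C/s


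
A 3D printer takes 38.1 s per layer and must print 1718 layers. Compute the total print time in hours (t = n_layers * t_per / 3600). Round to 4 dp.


t = 1718 * 38.1 / 3600 = 18.1822 hrs


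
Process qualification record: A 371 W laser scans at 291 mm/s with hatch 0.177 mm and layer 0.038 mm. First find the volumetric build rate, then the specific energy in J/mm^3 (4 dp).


Build rate = 291 * 0.177 * 0.038 = 1.957266 mm^3/s
SE = 371 / 1.957266 = 189.5501 J/mm^3


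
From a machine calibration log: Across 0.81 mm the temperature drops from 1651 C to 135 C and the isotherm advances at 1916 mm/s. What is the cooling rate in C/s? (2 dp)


G = (1651-135)/0.81 = 1871.60493827 C/mm
CR = 1871.60493827 * 1916 = 3585995.06 C/s


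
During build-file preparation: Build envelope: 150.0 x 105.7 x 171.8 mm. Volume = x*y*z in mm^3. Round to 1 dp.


V = 150.0 * 105.7 * 171.8 = 2723889.0 mm^3


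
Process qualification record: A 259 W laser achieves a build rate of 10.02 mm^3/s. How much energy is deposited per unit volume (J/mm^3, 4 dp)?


SE = 259 / 10.02 = 25.8483 J/mm^3


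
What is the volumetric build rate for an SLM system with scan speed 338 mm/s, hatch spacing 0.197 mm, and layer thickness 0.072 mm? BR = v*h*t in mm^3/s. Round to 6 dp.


Rate = 338 * 0.197 * 0.072 = 4.794192 mm^3/s


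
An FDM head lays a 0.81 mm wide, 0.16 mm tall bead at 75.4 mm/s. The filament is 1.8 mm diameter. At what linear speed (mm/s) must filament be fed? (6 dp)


Q = 0.81 * 0.16 * 75.4 = 9.77184 mm^3/s
A_fil = pi*(1.8/2)^2 = 2.54469005 mm^2
v_feed = 9.77184 / 2.54469005 = 3.84009 mm/s


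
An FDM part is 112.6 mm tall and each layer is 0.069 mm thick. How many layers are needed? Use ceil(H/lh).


Layers = ceil(112.6/0.069) = 1632


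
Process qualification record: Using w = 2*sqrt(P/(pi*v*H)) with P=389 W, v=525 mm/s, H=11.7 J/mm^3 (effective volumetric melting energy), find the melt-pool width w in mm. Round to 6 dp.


w = 2*sqrt(389/(pi*525*11.7)) = 0.28396 mm


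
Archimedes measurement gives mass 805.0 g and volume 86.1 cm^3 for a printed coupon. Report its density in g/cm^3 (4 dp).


rho = 805.0 / 86.1 = 9.3496 g/cm^3


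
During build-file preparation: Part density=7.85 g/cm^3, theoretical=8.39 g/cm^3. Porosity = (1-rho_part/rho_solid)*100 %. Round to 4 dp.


Porosity = (1-7.85/8.39)*100 = 6.4362 %


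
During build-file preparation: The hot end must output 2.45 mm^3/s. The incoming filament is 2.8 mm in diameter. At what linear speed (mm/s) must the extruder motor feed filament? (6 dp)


A = pi*(2.8/2)^2 = 6.157522
v = 2.45 / 6.157522 = 0.397887 mm/s


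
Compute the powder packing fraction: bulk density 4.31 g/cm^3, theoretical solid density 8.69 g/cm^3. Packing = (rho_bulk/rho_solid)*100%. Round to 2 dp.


Packing = (4.31/8.69)*100 = 49.6 %


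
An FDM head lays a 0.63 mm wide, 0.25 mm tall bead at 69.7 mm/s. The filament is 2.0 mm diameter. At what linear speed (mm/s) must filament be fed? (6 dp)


Q = 0.63 * 0.25 * 69.7 = 10.97775 mm^3/s
A_fil = pi*(2.0/2)^2 = 3.14159265 mm^2
v_feed = 10.97775 / 3.14159265 = 3.494326 mm/s


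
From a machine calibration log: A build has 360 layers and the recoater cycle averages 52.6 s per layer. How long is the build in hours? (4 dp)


t = 360 * 52.6 / 3600 = 5.26 hrs


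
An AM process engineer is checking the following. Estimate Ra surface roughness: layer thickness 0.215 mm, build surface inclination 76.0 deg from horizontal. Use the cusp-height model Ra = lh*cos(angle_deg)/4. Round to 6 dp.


Ra = 0.215 * cos(76.0) / 4 = 0.013003 mm


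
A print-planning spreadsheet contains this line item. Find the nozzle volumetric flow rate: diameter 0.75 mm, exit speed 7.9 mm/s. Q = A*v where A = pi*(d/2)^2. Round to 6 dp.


A = pi*(0.75/2)^2 = 0.44178647 mm^2
Q = 0.44178647 * 7.9 = 3.490113 mm^3/s
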